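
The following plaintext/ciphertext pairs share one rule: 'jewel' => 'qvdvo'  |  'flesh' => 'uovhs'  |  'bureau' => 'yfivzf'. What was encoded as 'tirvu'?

grief

Each pair mirrors across the alphabet (j↔q, e↔v, w↔d): positions sum to 25. This is the alphabet-reversal cipher (Atbash): a becomes z, b becomes y, etc.
Reversing it on tirvu: t↔g, i↔r, r↔i, v↔e, u↔f.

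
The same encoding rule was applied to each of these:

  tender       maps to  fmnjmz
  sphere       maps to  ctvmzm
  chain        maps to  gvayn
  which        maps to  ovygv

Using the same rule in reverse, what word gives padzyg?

fabric

t(19)→f(5) and e(4)→m(12) fit y≡3x+0 (mod 26); the inverse of 3 mod 26 is 9. Each letter's alphabet position (a=0..z=25) is mapped through 3·x+0 mod 26 — an affine cipher.
Undoing it on padzyg: p(15)→9·(15−0)≡5=f; a(0)→9·(0−0)≡0=a; d(3)→9·(3−0)≡1=b; z(25)→9·(25−0)≡17=r; y(24)→9·(24−0)≡8=i; g(6)→9·(6−0)≡2=c (all mod 26).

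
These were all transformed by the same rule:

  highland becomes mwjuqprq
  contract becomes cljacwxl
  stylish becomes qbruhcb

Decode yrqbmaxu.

Read the word backwards and shift each letter +9.
Undoing it on yrqbmaxu: shift back: y−9=p, r−9=i, q−9=h, b−9=s, m−9=d, a−9=r, x−9=o, u−9=l → pihsdrol; then reverse → lordship.

lordship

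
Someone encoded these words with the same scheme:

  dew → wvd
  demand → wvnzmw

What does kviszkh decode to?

perhaps

Each pair mirrors across the alphabet (d↔w, e↔v, w↔d): positions sum to 25. Letters are reflected about the middle of the alphabet (position → 25−position): Atbash.
Undoing it on kviszkh: k↔p, v↔e, i↔r, s↔h, z↔a, k↔p, h↔s.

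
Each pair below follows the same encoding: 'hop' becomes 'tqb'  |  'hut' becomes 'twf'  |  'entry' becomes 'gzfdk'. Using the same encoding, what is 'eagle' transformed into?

gcsxg

The shift depends on letter class: consonant h→t is +12, but vowel o→q is +2. Vowels shift forward by 2 and consonants shift forward by 12.
Applying it to eagle: e(vowel)+2=g, a(vowel)+2=c, g(cons)+12=s, l(cons)+12=x, e(vowel)+2=g.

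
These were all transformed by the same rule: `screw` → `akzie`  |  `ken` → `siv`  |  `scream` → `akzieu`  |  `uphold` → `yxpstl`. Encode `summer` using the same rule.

ayuuiz

The shift depends on letter class: consonant s→a is +8, but vowel e→i is +4. Vowels shift forward by 4 and consonants shift forward by 8.
Applying it to summer: s(cons)+8=a, u(vowel)+4=y, m(cons)+8=u, m(cons)+8=u, e(vowel)+4=i, r(cons)+8=z.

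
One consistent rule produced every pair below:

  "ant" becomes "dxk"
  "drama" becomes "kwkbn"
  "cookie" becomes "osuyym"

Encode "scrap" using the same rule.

zkbmc

The output letters match the input read backwards, each shifted +10: ant reversed is tna. The word is reversed, then every letter is shifted forward by 10.
For scrap: reverse → parcs; then shift: p+10=z, a+10=k, r+10=b, c+10=m, s+10=c.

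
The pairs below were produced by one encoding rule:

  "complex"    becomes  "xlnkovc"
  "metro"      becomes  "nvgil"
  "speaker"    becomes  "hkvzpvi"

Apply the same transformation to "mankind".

Each pair mirrors across the alphabet (c↔x, o↔l, m↔n): positions sum to 25. Each letter is replaced by its mirror in the alphabet: a↔z, b↔y, c↔x, and so on (the Atbash cipher).
For mankind: m↔n, a↔z, n↔m, k↔p, i↔r, n↔m, d↔w.

nzmprmw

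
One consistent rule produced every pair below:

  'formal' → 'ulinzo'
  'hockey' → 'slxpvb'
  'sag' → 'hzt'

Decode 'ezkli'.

Each pair mirrors across the alphabet (f↔u, o↔l, r↔i): positions sum to 25. Letters are reflected about the middle of the alphabet (position → 25−position): Atbash.
Reversing it on ezkli: e↔v, z↔a, k↔p, l↔o, i↔r.

vapor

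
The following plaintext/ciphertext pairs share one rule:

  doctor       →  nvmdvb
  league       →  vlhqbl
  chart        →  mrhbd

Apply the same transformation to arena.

Two shifts are in play — +7 for a/e/i/o/u, +10 for every other letter.
On arena: a(vowel)+7=h, r(cons)+10=b, e(vowel)+7=l, n(cons)+10=x, a(vowel)+7=h.

hblxh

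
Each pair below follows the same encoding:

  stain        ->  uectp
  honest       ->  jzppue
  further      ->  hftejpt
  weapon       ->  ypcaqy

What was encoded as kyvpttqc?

It's a Vigenère-style cipher with numeric key [2,11]: position i shifts by key[i mod 2].
Decoding kyvpttqc: k−2=i, y−11=n, v−2=t, p−11=e, t−2=r, t−11=i, q−2=o, c−11=r.

interior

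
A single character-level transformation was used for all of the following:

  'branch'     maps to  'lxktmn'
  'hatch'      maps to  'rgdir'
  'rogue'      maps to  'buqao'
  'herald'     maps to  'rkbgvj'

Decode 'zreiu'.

pluck

Shifts by position in branch: pos 0: b→l (+10), pos 1: r→x (+6), pos 2: a→k (+10), pos 3: n→t (+6) — repeating every 2. A repeating key of period 2 is used — shifts +10, +6 over and over.
Decoding zreiu: z−10=p, r−6=l, e−10=u, i−6=c, u−10=k.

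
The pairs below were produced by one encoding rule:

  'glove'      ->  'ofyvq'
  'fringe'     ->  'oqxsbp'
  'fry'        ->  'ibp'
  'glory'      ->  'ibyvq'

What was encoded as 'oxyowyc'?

The output letters match the input read backwards, each shifted +10: glove reversed is evolg. The word is reversed, then every letter is shifted forward by 10.
Decoding oxyowyc: shift back: o−10=e, x−10=n, y−10=o, o−10=e, w−10=m, y−10=o, c−10=s → enoemos; then reverse → someone.

someone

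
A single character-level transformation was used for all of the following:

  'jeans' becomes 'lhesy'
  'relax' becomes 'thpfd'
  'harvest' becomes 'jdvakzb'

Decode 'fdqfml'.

damage

In jeans: j→l is +2, e→h is +3, a→e is +4, n→s is +5 — the shift increases by 1 each position. The shift increases by 1 at each position, starting from +2: 2, 3, 4, ….
Decoding fdqfml: f−2=d, d−3=a, q−4=m, f−5=a, m−6=g, l−7=e.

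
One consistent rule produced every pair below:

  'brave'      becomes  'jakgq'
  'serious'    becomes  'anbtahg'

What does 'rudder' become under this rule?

In brave: b→j is +8, r→a is +9, a→k is +10, v→g is +11 — the shift increases by 1 each position. Each letter shifts forward by (position + 8), i.e. 8, 9, 10, … — the shift grows by one for each successive letter.
On rudder: r+8=z, u+9=d, d+10=n, d+11=o, e+12=q, r+13=e.

zdnoqe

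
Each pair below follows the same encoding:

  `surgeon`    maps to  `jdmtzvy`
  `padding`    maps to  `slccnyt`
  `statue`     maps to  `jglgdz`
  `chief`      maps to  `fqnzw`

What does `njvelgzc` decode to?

This is an affine cipher: with a=0,…,z=25, each position x becomes (23x+11) mod 26.
Undoing it on njvelgzc: n(13)→17·(13−11)≡8=i; j(9)→17·(9−11)≡18=s; v(21)→17·(21−11)≡14=o; e(4)→17·(4−11)≡11=l; l(11)→17·(11−11)≡0=a; g(6)→17·(6−11)≡19=t; z(25)→17·(25−11)≡4=e; c(2)→17·(2−11)≡3=d (all mod 26).

isolated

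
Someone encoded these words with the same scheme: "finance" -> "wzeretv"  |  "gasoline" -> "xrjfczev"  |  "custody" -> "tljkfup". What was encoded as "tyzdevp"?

chimney

Every letter moves 17 places later in the alphabet, wrapping around z→a.
Undoing it on tyzdevp: t−17=c, y−17=h, z−17=i, d−17=m, e−17=n, v−17=e, p−17=y.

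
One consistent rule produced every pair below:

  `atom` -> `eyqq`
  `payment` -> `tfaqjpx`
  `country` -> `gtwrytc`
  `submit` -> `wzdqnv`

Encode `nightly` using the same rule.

Shifts by position in atom: pos 0: a→e (+4), pos 1: t→y (+5), pos 2: o→q (+2), pos 3: m→q (+4) — repeating every 3. The shifts repeat in a cycle of length 3: positions 0,1,… shift by +4, +5, +2, then the pattern repeats.
On nightly: n+4=r, i+5=n, g+2=i, h+4=l, t+5=y, l+2=n, y+4=c.

rnilync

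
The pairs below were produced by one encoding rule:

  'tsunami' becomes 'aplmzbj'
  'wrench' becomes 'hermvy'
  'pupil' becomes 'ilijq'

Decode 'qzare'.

t(19)→a(0) and s(18)→p(15) fit y≡11x+25 (mod 26); the inverse of 11 mod 26 is 19. Treating letters as 0–25, the rule is x ↦ 11x + 25 (mod 26).
Undoing it on qzare: q(16)→19·(16−25)≡11=l; z(25)→19·(25−25)≡0=a; a(0)→19·(0−25)≡19=t; r(17)→19·(17−25)≡4=e; e(4)→19·(4−25)≡17=r (all mod 26).

later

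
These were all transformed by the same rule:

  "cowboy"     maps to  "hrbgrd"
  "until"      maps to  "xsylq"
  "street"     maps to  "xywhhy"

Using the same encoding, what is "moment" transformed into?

rrrhsy

The shift depends on letter class: consonant c→h is +5, but vowel o→r is +3. The rule splits by letter class: vowels +3, consonants +5.
Applying it to moment: m(cons)+5=r, o(vowel)+3=r, m(cons)+5=r, e(vowel)+3=h, n(cons)+5=s, t(cons)+5=y.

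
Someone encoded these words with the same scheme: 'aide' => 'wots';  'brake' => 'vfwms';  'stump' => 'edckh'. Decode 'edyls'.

style

a(0)→w(22) and i(8)→o(14) fit y≡25x+22 (mod 26); the inverse of 25 mod 26 is 25. This is an affine cipher: with a=0,…,z=25, each position x becomes (25x+22) mod 26.
Undoing it on edyls: e(4)→25·(4−22)≡18=s; d(3)→25·(3−22)≡19=t; y(24)→25·(24−22)≡24=y; l(11)→25·(11−22)≡11=l; s(18)→25·(18−22)≡4=e (all mod 26).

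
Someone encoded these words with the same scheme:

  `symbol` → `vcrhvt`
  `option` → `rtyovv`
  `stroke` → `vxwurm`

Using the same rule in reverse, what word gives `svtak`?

In symbol: s→v is +3, y→c is +4, m→r is +5, b→h is +6 — the shift increases by 1 each position. The shift increases by 1 at each position, starting from +3: 3, 4, 5, ….
Decoding svtak: s−3=p, v−4=r, t−5=o, a−6=u, k−7=d.

proud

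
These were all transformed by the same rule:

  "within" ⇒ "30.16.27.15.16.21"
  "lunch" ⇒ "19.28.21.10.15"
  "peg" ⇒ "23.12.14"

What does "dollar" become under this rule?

Each letter is replaced by its alphabet position (a=1..z=26) + 7.
For dollar: d=4→11, o=15→22, l=12→19, l=12→19, a=1→8, r=18→25.

11.22.19.19.8.25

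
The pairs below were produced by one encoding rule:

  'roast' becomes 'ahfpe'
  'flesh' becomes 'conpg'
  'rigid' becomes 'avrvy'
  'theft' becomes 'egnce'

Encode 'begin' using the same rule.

r(17)→a(0) and o(14)→h(7) fit y≡15x+5 (mod 26); the inverse of 15 mod 26 is 7. Treating letters as 0–25, the rule is x ↦ 15x + 5 (mod 26).
On begin: b(1)→15·1+5≡20=u; e(4)→15·4+5≡13=n; g(6)→15·6+5≡17=r; i(8)→15·8+5≡21=v; n(13)→15·13+5≡18=s (all mod 26).

unrvs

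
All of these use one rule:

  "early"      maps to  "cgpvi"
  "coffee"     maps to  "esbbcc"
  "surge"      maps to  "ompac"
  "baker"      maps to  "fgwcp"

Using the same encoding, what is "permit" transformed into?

rcpuyn

e(4)→c(2) and a(0)→g(6) fit y≡25x+6 (mod 26); the inverse of 25 mod 26 is 25. Treating letters as 0–25, the rule is x ↦ 25x + 6 (mod 26).
On permit: p(15)→25·15+6≡17=r; e(4)→25·4+6≡2=c; r(17)→25·17+6≡15=p; m(12)→25·12+6≡20=u; i(8)→25·8+6≡24=y; t(19)→25·19+6≡13=n (all mod 26).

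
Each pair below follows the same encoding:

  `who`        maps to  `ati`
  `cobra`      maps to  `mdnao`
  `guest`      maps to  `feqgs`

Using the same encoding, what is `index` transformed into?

jqpzu

The output letters match the input read backwards, each shifted +12: who reversed is ohw. Read the word backwards and shift each letter +12.
Applying it to index: reverse → xedni; then shift: x+12=j, e+12=q, d+12=p, n+12=z, i+12=u.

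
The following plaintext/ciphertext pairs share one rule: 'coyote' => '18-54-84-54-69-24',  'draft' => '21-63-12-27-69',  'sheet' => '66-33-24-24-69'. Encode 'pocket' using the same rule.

Each letter becomes 3×(its alphabet position, a=1..z=26) + 9.
For pocket: p=16→57, o=15→54, c=3→18, k=11→42, e=5→24, t=20→69.

57-54-18-42-24-69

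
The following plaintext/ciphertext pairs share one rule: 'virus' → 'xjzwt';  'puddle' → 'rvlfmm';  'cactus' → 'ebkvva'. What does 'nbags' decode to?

laser

Shifts by position in virus: pos 0: v→x (+2), pos 1: i→j (+1), pos 2: r→z (+8), pos 3: u→w (+2), pos 4: s→t (+1) — repeating every 3. A repeating key of period 3 is used — shifts +2, +1, +8 over and over.
Undoing it on nbags: n−2=l, b−1=a, a−8=s, g−2=e, s−1=r.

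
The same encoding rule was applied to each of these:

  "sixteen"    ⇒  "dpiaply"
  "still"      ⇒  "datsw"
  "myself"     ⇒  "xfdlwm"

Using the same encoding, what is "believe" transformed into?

Shifts by position in sixteen: pos 0: s→d (+11), pos 1: i→p (+7), pos 2: x→i (+11), pos 3: t→a (+7) — repeating every 2. It's a Vigenère-style cipher with numeric key [11,7]: position i shifts by key[i mod 2].
Applying it to believe: b+11=m, e+7=l, l+11=w, i+7=p, e+11=p, v+7=c, e+11=p.

mlwppcp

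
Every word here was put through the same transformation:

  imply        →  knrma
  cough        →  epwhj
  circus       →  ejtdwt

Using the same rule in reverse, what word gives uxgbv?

Shifts by position in imply: pos 0: i→k (+2), pos 1: m→n (+1), pos 2: p→r (+2), pos 3: l→m (+1) — repeating every 2. A repeating key of period 2 is used — shifts +2, +1 over and over.
Reversing it on uxgbv: u−2=s, x−1=w, g−2=e, b−1=a, v−2=t.

sweat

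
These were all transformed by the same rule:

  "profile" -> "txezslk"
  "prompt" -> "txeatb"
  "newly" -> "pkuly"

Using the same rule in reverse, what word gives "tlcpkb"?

planet

Each letter's alphabet position (a=0..z=25) is mapped through 15·x+2 mod 26 — an affine cipher.
Undoing it on tlcpkb: t(19)→7·(19−2)≡15=p; l(11)→7·(11−2)≡11=l; c(2)→7·(2−2)≡0=a; p(15)→7·(15−2)≡13=n; k(10)→7·(10−2)≡4=e; b(1)→7·(1−2)≡19=t (all mod 26).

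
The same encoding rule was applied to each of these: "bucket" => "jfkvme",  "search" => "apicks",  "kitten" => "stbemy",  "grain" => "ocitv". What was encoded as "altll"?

salad

Shifts by position in bucket: pos 0: b→j (+8), pos 1: u→f (+11), pos 2: c→k (+8), pos 3: k→v (+11) — repeating every 2. It's a Vigenère-style cipher with numeric key [8,11]: position i shifts by key[i mod 2].
Reversing it on altll: a−8=s, l−11=a, t−8=l, l−11=a, l−8=d.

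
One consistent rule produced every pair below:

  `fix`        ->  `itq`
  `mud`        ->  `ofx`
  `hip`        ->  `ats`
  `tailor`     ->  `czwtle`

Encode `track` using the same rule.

vnlce

Two steps: reverse the string, then apply a Caesar shift of +11.
On track: reverse → kcart; then shift: k+11=v, c+11=n, a+11=l, r+11=c, t+11=e.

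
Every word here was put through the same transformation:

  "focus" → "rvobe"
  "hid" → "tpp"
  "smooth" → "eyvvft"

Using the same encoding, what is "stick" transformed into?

The shift depends on letter class: consonant f→r is +12, but vowel o→v is +7. Vowels shift forward by 7 and consonants shift forward by 12.
For stick: s(cons)+12=e, t(cons)+12=f, i(vowel)+7=p, c(cons)+12=o, k(cons)+12=w.

efpow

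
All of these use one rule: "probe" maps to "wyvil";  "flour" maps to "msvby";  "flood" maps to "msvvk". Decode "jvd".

Compare letters: p→w is +7, r→y is +7, o→v is +7 — a constant shift. It's a constant shift of +7 (ROT7).
Decoding jvd: j−7=c, v−7=o, d−7=w.

cow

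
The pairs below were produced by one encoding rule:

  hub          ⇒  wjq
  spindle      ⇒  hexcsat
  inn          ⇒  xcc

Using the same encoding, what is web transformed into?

Compare letters: h→w is +15, u→j is +15, b→q is +15 — a constant shift. Each letter is shifted forward by 15 in the alphabet (a Caesar shift of +15).
On web: w+15=l, e+15=t, b+15=q.

ltq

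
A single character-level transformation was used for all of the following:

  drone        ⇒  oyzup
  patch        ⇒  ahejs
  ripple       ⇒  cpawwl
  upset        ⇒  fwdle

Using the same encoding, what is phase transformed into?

It's a Vigenère-style cipher with numeric key [11,7]: position i shifts by key[i mod 2].
Applying it to phase: p+11=a, h+7=o, a+11=l, s+7=z, e+11=p.

aolzp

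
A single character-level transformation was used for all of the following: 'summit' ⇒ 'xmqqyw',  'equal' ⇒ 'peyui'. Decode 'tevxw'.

The output letters match the input read backwards, each shifted +4: summit reversed is timmus. The word is reversed, then every letter is shifted forward by 4.
Decoding tevxw: shift back: t−4=p, e−4=a, v−4=r, x−4=t, w−4=s → parts; then reverse → strap.

strap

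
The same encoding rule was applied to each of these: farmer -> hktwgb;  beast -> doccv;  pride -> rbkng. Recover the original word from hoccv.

Shifts by position in farmer: pos 0: f→h (+2), pos 1: a→k (+10), pos 2: r→t (+2), pos 3: m→w (+10) — repeating every 2. A repeating key of period 2 is used — shifts +2, +10 over and over.
Undoing it on hoccv: h−2=f, o−10=e, c−2=a, c−10=s, v−2=t.

feast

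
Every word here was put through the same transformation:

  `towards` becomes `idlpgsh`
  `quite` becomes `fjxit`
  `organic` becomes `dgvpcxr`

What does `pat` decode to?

ale

It's a constant shift of +15 (ROT15).
Undoing it on pat: p−15=a, a−15=l, t−15=e.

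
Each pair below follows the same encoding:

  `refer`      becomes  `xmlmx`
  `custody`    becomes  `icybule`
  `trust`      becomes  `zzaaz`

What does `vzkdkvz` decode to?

Shifts by position in refer: pos 0: r→x (+6), pos 1: e→m (+8), pos 2: f→l (+6), pos 3: e→m (+8) — repeating every 2. It's a Vigenère-style cipher with numeric key [6,8]: position i shifts by key[i mod 2].
Reversing it on vzkdkvz: v−6=p, z−8=r, k−6=e, d−8=v, k−6=e, v−8=n, z−6=t.

prevent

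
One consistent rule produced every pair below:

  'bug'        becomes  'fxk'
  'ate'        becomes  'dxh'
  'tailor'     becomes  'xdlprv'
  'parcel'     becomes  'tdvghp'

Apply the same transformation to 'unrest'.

xrvhwx

The rule splits by letter class: vowels +3, consonants +4.
Applying it to unrest: u(vowel)+3=x, n(cons)+4=r, r(cons)+4=v, e(vowel)+3=h, s(cons)+4=w, t(cons)+4=x.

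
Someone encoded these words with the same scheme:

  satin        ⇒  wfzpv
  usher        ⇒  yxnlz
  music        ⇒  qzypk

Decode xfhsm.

In satin: s→w is +4, a→f is +5, t→z is +6, i→p is +7 — the shift increases by 1 each position. Each letter shifts forward by (position + 4), i.e. 4, 5, 6, … — the shift grows by one for each successive letter.
Undoing it on xfhsm: x−4=t, f−5=a, h−6=b, s−7=l, m−8=e.

table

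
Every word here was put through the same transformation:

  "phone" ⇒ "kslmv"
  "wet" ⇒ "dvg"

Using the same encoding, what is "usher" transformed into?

fhsvi

Each pair mirrors across the alphabet (p↔k, h↔s, o↔l): positions sum to 25. This is the alphabet-reversal cipher (Atbash): a becomes z, b becomes y, etc.
Applying it to usher: u↔f, s↔h, h↔s, e↔v, r↔i.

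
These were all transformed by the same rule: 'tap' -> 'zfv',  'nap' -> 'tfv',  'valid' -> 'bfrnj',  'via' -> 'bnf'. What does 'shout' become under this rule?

The shift depends on letter class: consonant t→z is +6, but vowel a→f is +5. Two shifts are in play — +5 for a/e/i/o/u, +6 for every other letter.
On shout: s(cons)+6=y, h(cons)+6=n, o(vowel)+5=t, u(vowel)+5=z, t(cons)+6=z.

yntzz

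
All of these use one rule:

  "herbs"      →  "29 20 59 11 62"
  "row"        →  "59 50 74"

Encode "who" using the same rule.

h(#8)→29 and e(#5)→20: differences scale by 3, so n = 3·pos + 5. The formula is n = 3×(alphabet index, a=1) + 5.
Applying it to who: w=23→74, h=8→29, o=15→50.

74 29 50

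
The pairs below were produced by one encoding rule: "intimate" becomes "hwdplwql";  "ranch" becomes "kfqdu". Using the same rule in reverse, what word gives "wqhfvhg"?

Two steps: reverse the string, then apply a Caesar shift of +3.
Decoding wqhfvhg: shift back: w−3=t, q−3=n, h−3=e, f−3=c, v−3=s, h−3=e, g−3=d → tnecsed; then reverse → descent.

descent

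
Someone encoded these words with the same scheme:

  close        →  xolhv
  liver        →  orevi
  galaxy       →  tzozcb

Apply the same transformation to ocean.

Each pair mirrors across the alphabet (c↔x, l↔o, o↔l): positions sum to 25. This is the alphabet-reversal cipher (Atbash): a becomes z, b becomes y, etc.
Applying it to ocean: o↔l, c↔x, e↔v, a↔z, n↔m.

lxvzm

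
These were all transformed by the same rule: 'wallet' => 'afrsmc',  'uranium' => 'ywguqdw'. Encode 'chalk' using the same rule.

gmgss

Each letter shifts forward by (position + 4), i.e. 4, 5, 6, … — the shift grows by one for each successive letter.
On chalk: c+4=g, h+5=m, a+6=g, l+7=s, k+8=s.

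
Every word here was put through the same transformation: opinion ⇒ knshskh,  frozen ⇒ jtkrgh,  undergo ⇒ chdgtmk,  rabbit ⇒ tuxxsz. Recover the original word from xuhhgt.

banner

o(14)→k(10) and p(15)→n(13) fit y≡3x+20 (mod 26); the inverse of 3 mod 26 is 9. Treating letters as 0–25, the rule is x ↦ 3x + 20 (mod 26).
Decoding xuhhgt: x(23)→9·(23−20)≡1=b; u(20)→9·(20−20)≡0=a; h(7)→9·(7−20)≡13=n; h(7)→9·(7−20)≡13=n; g(6)→9·(6−20)≡4=e; t(19)→9·(19−20)≡17=r (all mod 26).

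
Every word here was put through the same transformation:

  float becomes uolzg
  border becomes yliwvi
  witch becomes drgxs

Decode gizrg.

This is the alphabet-reversal cipher (Atbash): a becomes z, b becomes y, etc.
Decoding gizrg: g↔t, i↔r, z↔a, r↔i, g↔t.

trait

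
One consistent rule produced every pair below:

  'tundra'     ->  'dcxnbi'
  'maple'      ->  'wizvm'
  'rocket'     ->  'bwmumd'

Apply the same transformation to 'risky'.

bqcui

The shift depends on letter class: consonant t→d is +10, but vowel u→c is +8. The rule splits by letter class: vowels +8, consonants +10.
On risky: r(cons)+10=b, i(vowel)+8=q, s(cons)+10=c, k(cons)+10=u, y(cons)+10=i.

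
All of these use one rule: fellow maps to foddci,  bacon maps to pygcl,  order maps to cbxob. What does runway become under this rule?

f(5)→f(5) and e(4)→o(14) fit y≡17x+24 (mod 26); the inverse of 17 mod 26 is 23. Treating letters as 0–25, the rule is x ↦ 17x + 24 (mod 26).
Applying it to runway: r(17)→17·17+24≡1=b; u(20)→17·20+24≡0=a; n(13)→17·13+24≡11=l; w(22)→17·22+24≡8=i; a(0)→17·0+24≡24=y; y(24)→17·24+24≡16=q (all mod 26).

baliyq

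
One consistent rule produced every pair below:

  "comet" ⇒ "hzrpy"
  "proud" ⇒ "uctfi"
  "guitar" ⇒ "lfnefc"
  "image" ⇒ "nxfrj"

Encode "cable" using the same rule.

Shifts by position in comet: pos 0: c→h (+5), pos 1: o→z (+11), pos 2: m→r (+5), pos 3: e→p (+11) — repeating every 2. It's a Vigenère-style cipher with numeric key [5,11]: position i shifts by key[i mod 2].
Applying it to cable: c+5=h, a+11=l, b+5=g, l+11=w, e+5=j.

hlgwj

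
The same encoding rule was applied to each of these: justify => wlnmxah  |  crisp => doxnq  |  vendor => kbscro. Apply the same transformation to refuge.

obalzb

j(9)→w(22) and u(20)→l(11) fit y≡25x+5 (mod 26); the inverse of 25 mod 26 is 25. Treating letters as 0–25, the rule is x ↦ 25x + 5 (mod 26).
Applying it to refuge: r(17)→25·17+5≡14=o; e(4)→25·4+5≡1=b; f(5)→25·5+5≡0=a; u(20)→25·20+5≡11=l; g(6)→25·6+5≡25=z; e(4)→25·4+5≡1=b (all mod 26).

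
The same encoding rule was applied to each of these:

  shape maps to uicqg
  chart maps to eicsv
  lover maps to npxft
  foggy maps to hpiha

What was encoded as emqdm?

Shifts by position in shape: pos 0: s→u (+2), pos 1: h→i (+1), pos 2: a→c (+2), pos 3: p→q (+1) — repeating every 2. A repeating key of period 2 is used — shifts +2, +1 over and over.
Decoding emqdm: e−2=c, m−1=l, q−2=o, d−1=c, m−2=k.

clock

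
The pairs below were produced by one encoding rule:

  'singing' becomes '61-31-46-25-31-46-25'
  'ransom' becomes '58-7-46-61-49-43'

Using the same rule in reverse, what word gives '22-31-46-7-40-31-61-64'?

finalist

s(#19)→61 and i(#9)→31: differences scale by 3, so n = 3·pos + 4. Each letter becomes 3×(its alphabet position, a=1..z=26) + 4.
Reversing it on 22-31-46-7-40-31-61-64: 22→(22−4)÷3=6=f, 31→(31−4)÷3=9=i, 46→(46−4)÷3=14=n, 7→(7−4)÷3=1=a, 40→(40−4)÷3=12=l, 31→(31−4)÷3=9=i, 61→(61−4)÷3=19=s, 64→(64−4)÷3=20=t.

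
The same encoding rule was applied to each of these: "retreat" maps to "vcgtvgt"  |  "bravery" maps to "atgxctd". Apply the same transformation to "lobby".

The output letters match the input read backwards, each shifted +2: retreat reversed is taerter. The word is reversed, then every letter is shifted forward by 2.
Applying it to lobby: reverse → ybbol; then shift: y+2=a, b+2=d, b+2=d, o+2=q, l+2=n.

addqn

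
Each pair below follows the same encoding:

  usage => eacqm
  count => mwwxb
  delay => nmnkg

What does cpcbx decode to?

Shifts by position in usage: pos 0: u→e (+10), pos 1: s→a (+8), pos 2: a→c (+2), pos 3: g→q (+10), pos 4: e→m (+8) — repeating every 3. The shifts repeat in a cycle of length 3: positions 0,1,… shift by +10, +8, +2, then the pattern repeats.
Reversing it on cpcbx: c−10=s, p−8=h, c−2=a, b−10=r, x−8=p.

sharp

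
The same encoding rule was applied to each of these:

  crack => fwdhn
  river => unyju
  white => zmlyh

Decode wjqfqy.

tenant

A repeating key of period 2 is used — shifts +3, +5 over and over.
Reversing it on wjqfqy: w−3=t, j−5=e, q−3=n, f−5=a, q−3=n, y−5=t.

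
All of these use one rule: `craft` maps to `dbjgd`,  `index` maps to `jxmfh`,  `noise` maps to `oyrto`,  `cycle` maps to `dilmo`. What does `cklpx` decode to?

bacon

Shifts by position in craft: pos 0: c→d (+1), pos 1: r→b (+10), pos 2: a→j (+9), pos 3: f→g (+1), pos 4: t→d (+10) — repeating every 3. The shifts repeat in a cycle of length 3: positions 0,1,… shift by +1, +10, +9, then the pattern repeats.
Undoing it on cklpx: c−1=b, k−10=a, l−9=c, p−1=o, x−10=n.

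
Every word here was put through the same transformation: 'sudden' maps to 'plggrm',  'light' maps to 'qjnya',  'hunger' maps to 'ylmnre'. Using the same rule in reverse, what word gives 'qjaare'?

s(18)→p(15) and u(20)→l(11) fit y≡11x+25 (mod 26); the inverse of 11 mod 26 is 19. This is an affine cipher: with a=0,…,z=25, each position x becomes (11x+25) mod 26.
Undoing it on qjaare: q(16)→19·(16−25)≡11=l; j(9)→19·(9−25)≡8=i; a(0)→19·(0−25)≡19=t; a(0)→19·(0−25)≡19=t; r(17)→19·(17−25)≡4=e; e(4)→19·(4−25)≡17=r (all mod 26).

litter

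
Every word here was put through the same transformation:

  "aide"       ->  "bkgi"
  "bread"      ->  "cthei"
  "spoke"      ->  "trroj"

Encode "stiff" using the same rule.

In aide: a→b is +1, i→k is +2, d→g is +3, e→i is +4 — the shift increases by 1 each position. Each letter shifts forward by (position + 1), i.e. 1, 2, 3, … — the shift grows by one for each successive letter.
Applying it to stiff: s+1=t, t+2=v, i+3=l, f+4=j, f+5=k.

tvljk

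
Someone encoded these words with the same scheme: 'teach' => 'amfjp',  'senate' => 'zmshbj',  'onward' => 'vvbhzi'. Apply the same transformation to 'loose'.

Shifts by position in teach: pos 0: t→a (+7), pos 1: e→m (+8), pos 2: a→f (+5), pos 3: c→j (+7), pos 4: h→p (+8) — repeating every 3. A repeating key of period 3 is used — shifts +7, +8, +5 over and over.
Applying it to loose: l+7=s, o+8=w, o+5=t, s+7=z, e+8=m.

swtzm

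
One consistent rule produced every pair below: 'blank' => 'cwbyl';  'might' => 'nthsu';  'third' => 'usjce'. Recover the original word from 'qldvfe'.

packet

Shifts by position in blank: pos 0: b→c (+1), pos 1: l→w (+11), pos 2: a→b (+1), pos 3: n→y (+11) — repeating every 2. A repeating key of period 2 is used — shifts +1, +11 over and over.
Decoding qldvfe: q−1=p, l−11=a, d−1=c, v−11=k, f−1=e, e−11=t.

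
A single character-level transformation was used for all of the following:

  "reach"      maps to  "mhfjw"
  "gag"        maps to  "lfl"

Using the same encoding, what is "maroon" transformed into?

The word is reversed, then every letter is shifted forward by 5.
For maroon: reverse → nooram; then shift: n+5=s, o+5=t, o+5=t, r+5=w, a+5=f, m+5=r.

sttwfr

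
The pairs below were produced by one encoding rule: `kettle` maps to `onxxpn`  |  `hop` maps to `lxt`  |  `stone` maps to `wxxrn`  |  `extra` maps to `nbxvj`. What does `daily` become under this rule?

The shift depends on letter class: consonant k→o is +4, but vowel e→n is +9. Vowels shift forward by 9 and consonants shift forward by 4.
For daily: d(cons)+4=h, a(vowel)+9=j, i(vowel)+9=r, l(cons)+4=p, y(cons)+4=c.

hjrpc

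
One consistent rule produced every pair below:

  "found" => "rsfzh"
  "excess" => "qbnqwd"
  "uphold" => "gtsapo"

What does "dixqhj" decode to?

remedy

Shifts by position in found: pos 0: f→r (+12), pos 1: o→s (+4), pos 2: u→f (+11), pos 3: n→z (+12), pos 4: d→h (+4) — repeating every 3. The shifts repeat in a cycle of length 3: positions 0,1,… shift by +12, +4, +11, then the pattern repeats.
Undoing it on dixqhj: d−12=r, i−4=e, x−11=m, q−12=e, h−4=d, j−11=y.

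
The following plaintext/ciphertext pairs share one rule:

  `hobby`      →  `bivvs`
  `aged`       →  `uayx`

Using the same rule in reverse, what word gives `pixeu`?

It's a constant shift of +20 (ROT20).
Undoing it on pixeu: p−20=v, i−20=o, x−20=d, e−20=k, u−20=a.

vodka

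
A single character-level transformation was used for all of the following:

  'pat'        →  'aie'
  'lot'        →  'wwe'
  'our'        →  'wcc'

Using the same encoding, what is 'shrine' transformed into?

dscqym

Two shifts are in play — +8 for a/e/i/o/u, +11 for every other letter.
On shrine: s(cons)+11=d, h(cons)+11=s, r(cons)+11=c, i(vowel)+8=q, n(cons)+11=y, e(vowel)+8=m.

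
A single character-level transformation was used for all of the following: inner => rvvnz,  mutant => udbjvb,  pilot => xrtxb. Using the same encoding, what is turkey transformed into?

bdzsng

The shift depends on letter class: consonant n→v is +8, but vowel i→r is +9. The rule splits by letter class: vowels +9, consonants +8.
Applying it to turkey: t(cons)+8=b, u(vowel)+9=d, r(cons)+8=z, k(cons)+8=s, e(vowel)+9=n, y(cons)+8=g.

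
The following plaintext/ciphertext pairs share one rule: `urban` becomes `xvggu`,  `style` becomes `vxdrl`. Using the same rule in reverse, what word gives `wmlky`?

tiger

In urban: u→x is +3, r→v is +4, b→g is +5, a→g is +6 — the shift increases by 1 each position. The shift increases by 1 at each position, starting from +3: 3, 4, 5, ….
Reversing it on wmlky: w−3=t, m−4=i, l−5=g, k−6=e, y−7=r.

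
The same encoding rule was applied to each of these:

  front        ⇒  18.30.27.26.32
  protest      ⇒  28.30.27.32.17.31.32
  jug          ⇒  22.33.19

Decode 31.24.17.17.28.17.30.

f is letter #6 and maps to 18: an offset of 12. Letters become their 1-based position plus 12 (so a→13, b→14, …).
Undoing it on 31.24.17.17.28.17.30: 31→(31−12)÷1=19=s, 24→(24−12)÷1=12=l, 17→(17−12)÷1=5=e, 17→(17−12)÷1=5=e, 28→(28−12)÷1=16=p, 17→(17−12)÷1=5=e, 30→(30−12)÷1=18=r.

sleeper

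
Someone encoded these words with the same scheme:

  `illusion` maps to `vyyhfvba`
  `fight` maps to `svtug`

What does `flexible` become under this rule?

syrkvoyr

Compare letters: i→v is +13, l→y is +13, l→y is +13 — a constant shift. Each letter is shifted forward by 13 in the alphabet (a Caesar shift of +13).
For flexible: f+13=s, l+13=y, e+13=r, x+13=k, i+13=v, b+13=o, l+13=y, e+13=r.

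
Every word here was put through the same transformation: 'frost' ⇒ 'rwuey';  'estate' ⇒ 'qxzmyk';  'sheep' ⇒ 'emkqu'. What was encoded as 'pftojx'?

dancer

Shifts by position in frost: pos 0: f→r (+12), pos 1: r→w (+5), pos 2: o→u (+6), pos 3: s→e (+12), pos 4: t→y (+5) — repeating every 3. The shifts repeat in a cycle of length 3: positions 0,1,… shift by +12, +5, +6, then the pattern repeats.
Undoing it on pftojx: p−12=d, f−5=a, t−6=n, o−12=c, j−5=e, x−6=r.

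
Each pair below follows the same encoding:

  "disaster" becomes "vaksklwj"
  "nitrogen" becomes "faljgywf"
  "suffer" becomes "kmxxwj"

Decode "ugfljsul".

contract

Compare letters: d→v is +18, i→a is +18, s→k is +18 — a constant shift. Every letter moves 18 places later in the alphabet, wrapping around z→a.
Reversing it on ugfljsul: u−18=c, g−18=o, f−18=n, l−18=t, j−18=r, s−18=a, u−18=c, l−18=t.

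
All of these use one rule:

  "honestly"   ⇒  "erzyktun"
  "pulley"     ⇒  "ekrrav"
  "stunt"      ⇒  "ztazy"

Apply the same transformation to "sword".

The output letters match the input read backwards, each shifted +6: honestly reversed is yltsenoh. The word is reversed, then every letter is shifted forward by 6.
On sword: reverse → drows; then shift: d+6=j, r+6=x, o+6=u, w+6=c, s+6=y.

jxucy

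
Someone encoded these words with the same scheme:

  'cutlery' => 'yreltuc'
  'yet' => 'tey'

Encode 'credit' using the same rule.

tiderc

The output letters match the input read backwards: cutlery reversed is yreltuc. It's just the letters in reverse order.
For credit: reverse → tiderc.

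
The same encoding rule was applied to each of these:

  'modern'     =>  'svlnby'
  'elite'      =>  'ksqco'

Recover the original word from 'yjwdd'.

In modern: m→s is +6, o→v is +7, d→l is +8, e→n is +9 — the shift increases by 1 each position. Each letter shifts forward by (position + 6), i.e. 6, 7, 8, … — the shift grows by one for each successive letter.
Reversing it on yjwdd: y−6=s, j−7=c, w−8=o, d−9=u, d−10=t.

scout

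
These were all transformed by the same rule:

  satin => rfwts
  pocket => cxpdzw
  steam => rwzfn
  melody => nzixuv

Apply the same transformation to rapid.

mfctu

s(18)→r(17) and a(0)→f(5) fit y≡5x+5 (mod 26); the inverse of 5 mod 26 is 21. Each letter's alphabet position (a=0..z=25) is mapped through 5·x+5 mod 26 — an affine cipher.
On rapid: r(17)→5·17+5≡12=m; a(0)→5·0+5≡5=f; p(15)→5·15+5≡2=c; i(8)→5·8+5≡19=t; d(3)→5·3+5≡20=u (all mod 26).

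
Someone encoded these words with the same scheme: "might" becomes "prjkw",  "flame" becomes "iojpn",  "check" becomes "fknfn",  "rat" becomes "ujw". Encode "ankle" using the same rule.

The shift depends on letter class: consonant m→p is +3, but vowel i→r is +9. Vowels shift forward by 9 and consonants shift forward by 3.
On ankle: a(vowel)+9=j, n(cons)+3=q, k(cons)+3=n, l(cons)+3=o, e(vowel)+9=n.

jqnon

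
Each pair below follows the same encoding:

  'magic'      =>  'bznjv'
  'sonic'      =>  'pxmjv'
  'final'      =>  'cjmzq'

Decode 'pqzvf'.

Each letter's alphabet position (a=0..z=25) is mapped through 11·x+25 mod 26 — an affine cipher.
Decoding pqzvf: p(15)→19·(15−25)≡18=s; q(16)→19·(16−25)≡11=l; z(25)→19·(25−25)≡0=a; v(21)→19·(21−25)≡2=c; f(5)→19·(5−25)≡10=k (all mod 26).

slack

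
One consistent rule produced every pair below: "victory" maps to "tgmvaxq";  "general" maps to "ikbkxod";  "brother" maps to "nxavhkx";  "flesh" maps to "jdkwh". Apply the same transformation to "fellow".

jkddas

Treating letters as 0–25, the rule is x ↦ 25x + 14 (mod 26).
On fellow: f(5)→25·5+14≡9=j; e(4)→25·4+14≡10=k; l(11)→25·11+14≡3=d; l(11)→25·11+14≡3=d; o(14)→25·14+14≡0=a; w(22)→25·22+14≡18=s (all mod 26).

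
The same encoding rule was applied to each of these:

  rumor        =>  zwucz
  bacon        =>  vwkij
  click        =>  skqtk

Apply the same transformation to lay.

git

Read the word backwards and shift each letter +8.
On lay: reverse → yal; then shift: y+8=g, a+8=i, l+8=t.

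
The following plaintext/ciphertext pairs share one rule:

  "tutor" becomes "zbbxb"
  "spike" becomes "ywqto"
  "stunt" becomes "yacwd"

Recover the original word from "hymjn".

In tutor: t→z is +6, u→b is +7, t→b is +8, o→x is +9 — the shift increases by 1 each position. The shift increases by 1 at each position, starting from +6: 6, 7, 8, ….
Undoing it on hymjn: h−6=b, y−7=r, m−8=e, j−9=a, n−10=d.

bread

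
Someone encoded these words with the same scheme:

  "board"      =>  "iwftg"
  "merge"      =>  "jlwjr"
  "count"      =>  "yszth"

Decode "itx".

Two steps: reverse the string, then apply a Caesar shift of +5.
Reversing it on itx: shift back: i−5=d, t−5=o, x−5=s → dos; then reverse → sod.

sod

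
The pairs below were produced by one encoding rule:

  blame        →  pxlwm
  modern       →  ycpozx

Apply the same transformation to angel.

wpryl

Two steps: reverse the string, then apply a Caesar shift of +11.
Applying it to angel: reverse → legna; then shift: l+11=w, e+11=p, g+11=r, n+11=y, a+11=l.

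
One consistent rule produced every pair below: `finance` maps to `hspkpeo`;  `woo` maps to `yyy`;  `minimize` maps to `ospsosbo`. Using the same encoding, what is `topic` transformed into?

The shift depends on letter class: consonant f→h is +2, but vowel i→s is +10. Two shifts are in play — +10 for a/e/i/o/u, +2 for every other letter.
Applying it to topic: t(cons)+2=v, o(vowel)+10=y, p(cons)+2=r, i(vowel)+10=s, c(cons)+2=e.

vyrse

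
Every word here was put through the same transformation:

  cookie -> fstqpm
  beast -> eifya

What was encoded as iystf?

funny

In cookie: c→f is +3, o→s is +4, o→t is +5, k→q is +6 — the shift increases by 1 each position. Each letter shifts forward by (position + 3), i.e. 3, 4, 5, … — the shift grows by one for each successive letter.
Decoding iystf: i−3=f, y−4=u, s−5=n, t−6=n, f−7=y.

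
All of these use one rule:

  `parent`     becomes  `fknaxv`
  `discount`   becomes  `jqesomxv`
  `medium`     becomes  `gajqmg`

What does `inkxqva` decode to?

granite

p(15)→f(5) and a(0)→k(10) fit y≡17x+10 (mod 26); the inverse of 17 mod 26 is 23. This is an affine cipher: with a=0,…,z=25, each position x becomes (17x+10) mod 26.
Reversing it on inkxqva: i(8)→23·(8−10)≡6=g; n(13)→23·(13−10)≡17=r; k(10)→23·(10−10)≡0=a; x(23)→23·(23−10)≡13=n; q(16)→23·(16−10)≡8=i; v(21)→23·(21−10)≡19=t; a(0)→23·(0−10)≡4=e (all mod 26).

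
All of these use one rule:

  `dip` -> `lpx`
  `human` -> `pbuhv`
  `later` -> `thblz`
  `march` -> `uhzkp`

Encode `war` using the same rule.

ehz

The shift depends on letter class: consonant d→l is +8, but vowel i→p is +7. Vowels shift forward by 7 and consonants shift forward by 8.
On war: w(cons)+8=e, a(vowel)+7=h, r(cons)+8=z.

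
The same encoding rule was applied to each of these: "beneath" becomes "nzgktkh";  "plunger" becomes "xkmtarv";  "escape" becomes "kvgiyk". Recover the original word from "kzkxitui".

concrete

The output letters match the input read backwards, each shifted +6: beneath reversed is htaeneb. The word is reversed, then every letter is shifted forward by 6.
Decoding kzkxitui: shift back: k−6=e, z−6=t, k−6=e, x−6=r, i−6=c, t−6=n, u−6=o, i−6=c → etercnoc; then reverse → concrete.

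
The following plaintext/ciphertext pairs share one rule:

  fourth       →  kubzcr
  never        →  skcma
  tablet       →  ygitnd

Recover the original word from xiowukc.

scholar

Each letter shifts forward by (position + 5), i.e. 5, 6, 7, … — the shift grows by one for each successive letter.
Undoing it on xiowukc: x−5=s, i−6=c, o−7=h, w−8=o, u−9=l, k−10=a, c−11=r.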